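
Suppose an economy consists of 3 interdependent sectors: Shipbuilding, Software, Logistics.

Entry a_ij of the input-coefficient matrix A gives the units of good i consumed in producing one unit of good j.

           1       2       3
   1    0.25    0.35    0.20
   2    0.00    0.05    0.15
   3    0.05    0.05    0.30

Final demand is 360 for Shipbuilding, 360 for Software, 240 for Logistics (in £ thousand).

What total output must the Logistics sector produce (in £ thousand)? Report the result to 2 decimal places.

x_3 = 432.22

I − A =
  [   0.75    -0.35    -0.20]
  [   0.00     0.95    -0.15]
  [  -0.05    -0.05     0.70]
Cofactors of I−A, C_ij = (−1)^(i+j)·(minor ij) (rows/columns in the sector order above):
  C_11 = (0.95)(0.70) − (-0.15)(-0.05) = 0.6575
  C_12 = −[(0.00)(0.70) − (-0.15)(-0.05)] = 0.0075
  C_13 = (0.00)(-0.05) − (0.95)(-0.05) = 0.0475
  C_21 = −[(-0.35)(0.70) − (-0.20)(-0.05)] = 0.2550
  C_22 = (0.75)(0.70) − (-0.20)(-0.05) = 0.5150
  C_23 = −[(0.75)(-0.05) − (-0.35)(-0.05)] = 0.0550
  C_31 = (-0.35)(-0.15) − (-0.20)(0.95) = 0.2425
  C_32 = −[(0.75)(-0.15) − (-0.20)(0.00)] = 0.1125
  C_33 = (0.75)(0.95) − (-0.35)(0.00) = 0.7125
det(I−A) = Σ_j (I−A)_1j·C_1j = (0.75)(0.6575) + (-0.35)(0.0075) + (-0.20)(0.0475) = 0.4810
adj(I−A) = Cᵀ =
  [ 0.6575   0.2550   0.2425]
  [ 0.0075   0.5150   0.1125]
  [ 0.0475   0.0550   0.7125]
(I − A)⁻¹ = adj(I−A) / det(I−A) ≈
  [   1.3669     0.5301     0.5042]
  [   0.0156     1.0707     0.2339]
  [   0.0988     0.1143     1.4813]
x = (I − A)⁻¹ d = adj(I−A)·d / det(I−A), with det(I−A) = 0.4810:
  x_1 = (0.6575·360 + 0.2550·360 + 0.2425·240) / 0.4810 = 386.70 / 0.4810 ≈ 803.95
  x_2 = (0.0075·360 + 0.5150·360 + 0.1125·240) / 0.4810 = 215.10 / 0.4810 ≈ 447.19
  x_3 = (0.0475·360 + 0.0550·360 + 0.7125·240) / 0.4810 = 207.90 / 0.4810 ≈ 432.22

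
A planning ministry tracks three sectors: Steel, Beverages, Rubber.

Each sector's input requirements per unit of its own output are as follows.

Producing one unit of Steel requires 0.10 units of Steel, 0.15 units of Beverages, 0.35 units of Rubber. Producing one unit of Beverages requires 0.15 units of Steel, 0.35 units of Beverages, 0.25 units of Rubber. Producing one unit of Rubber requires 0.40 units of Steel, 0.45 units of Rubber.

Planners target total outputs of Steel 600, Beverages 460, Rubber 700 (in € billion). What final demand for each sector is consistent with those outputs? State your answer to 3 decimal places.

I − A =
  [   0.90    -0.15    -0.40]
  [  -0.15     0.65     0.00]
  [  -0.35    -0.25     0.55]
d = (I − A) x:
  d_1 = (+0.90)·600 + (-0.15)·460 + (-0.40)·700 = 191.000
  d_2 = (-0.15)·600 + (+0.65)·460 + (+0.00)·700 = 209.000
  d_3 = (-0.35)·600 + (-0.25)·460 + (+0.55)·700 = 60.000

d_1 = 191.000, d_2 = 209.000, d_3 = 60.000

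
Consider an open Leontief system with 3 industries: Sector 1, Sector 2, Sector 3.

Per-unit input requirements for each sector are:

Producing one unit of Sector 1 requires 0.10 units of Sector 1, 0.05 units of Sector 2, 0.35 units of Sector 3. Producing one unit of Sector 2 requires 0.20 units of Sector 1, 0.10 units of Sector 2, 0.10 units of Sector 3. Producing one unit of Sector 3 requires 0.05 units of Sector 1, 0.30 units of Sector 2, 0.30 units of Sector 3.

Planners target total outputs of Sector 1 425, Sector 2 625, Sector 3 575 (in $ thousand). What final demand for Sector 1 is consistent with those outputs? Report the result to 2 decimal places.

d_1 = 228.75

I − A =
  [   0.90    -0.20    -0.05]
  [  -0.05     0.90    -0.30]
  [  -0.35    -0.10     0.70]
d = (I − A) x:
  d_1 = (+0.90)·425 + (-0.20)·625 + (-0.05)·575 = 228.75
  d_2 = (-0.05)·425 + (+0.90)·625 + (-0.30)·575 = 368.75
  d_3 = (-0.35)·425 + (-0.10)·625 + (+0.70)·575 = 191.25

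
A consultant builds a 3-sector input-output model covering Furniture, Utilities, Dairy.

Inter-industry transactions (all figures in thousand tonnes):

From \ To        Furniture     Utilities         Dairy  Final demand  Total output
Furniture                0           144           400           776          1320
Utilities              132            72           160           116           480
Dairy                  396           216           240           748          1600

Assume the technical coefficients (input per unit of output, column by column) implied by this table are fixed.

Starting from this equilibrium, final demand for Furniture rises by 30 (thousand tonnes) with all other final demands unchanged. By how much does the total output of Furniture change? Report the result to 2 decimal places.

Technical coefficients a_ij = z_ij / X_j:
  a_11 = 0/1320 = 0.00, a_21 = 132/1320 = 0.10, a_31 = 396/1320 = 0.30
  a_12 = 144/480 = 0.30, a_22 = 72/480 = 0.15, a_32 = 216/480 = 0.45
  a_13 = 400/1600 = 0.25, a_23 = 160/1600 = 0.10, a_33 = 240/1600 = 0.15
I − A =
  [   1.00    -0.30    -0.25]
  [  -0.10     0.85    -0.10]
  [  -0.30    -0.45     0.85]
Cofactors of I−A, C_ij = (−1)^(i+j)·(minor ij) (rows/columns in the sector order above):
  C_11 = (0.85)(0.85) − (-0.10)(-0.45) = 0.6775
  C_12 = −[(-0.10)(0.85) − (-0.10)(-0.30)] = 0.1150
  C_13 = (-0.10)(-0.45) − (0.85)(-0.30) = 0.3000
  C_21 = −[(-0.30)(0.85) − (-0.25)(-0.45)] = 0.3675
  C_22 = (1.00)(0.85) − (-0.25)(-0.30) = 0.7750
  C_23 = −[(1.00)(-0.45) − (-0.30)(-0.30)] = 0.5400
  C_31 = (-0.30)(-0.10) − (-0.25)(0.85) = 0.2425
  C_32 = −[(1.00)(-0.10) − (-0.25)(-0.10)] = 0.1250
  C_33 = (1.00)(0.85) − (-0.30)(-0.10) = 0.8200
det(I−A) = Σ_j (I−A)_1j·C_1j = (1.00)(0.6775) + (-0.30)(0.1150) + (-0.25)(0.3000) = 0.5680
adj(I−A) = Cᵀ =
  [ 0.6775   0.3675   0.2425]
  [ 0.1150   0.7750   0.1250]
  [ 0.3000   0.5400   0.8200]
(I − A)⁻¹ = adj(I−A) / det(I−A) ≈
  [   1.1928     0.6470     0.4269]
  [   0.2025     1.3644     0.2201]
  [   0.5282     0.9507     1.4437]
Δx = (I − A)⁻¹ Δd with Δd having +30 in the Furniture component and 0 elsewhere.
So Δx_1 = L_11 · (+30), where L_11 = adj(I−A)_11 / det(I−A) = 0.6775 / 0.5680.
Δx_1 = 0.6775 × (+30) / 0.5680 = 20.325 / 0.5680 ≈ 35.78.

Δx_1 = 35.78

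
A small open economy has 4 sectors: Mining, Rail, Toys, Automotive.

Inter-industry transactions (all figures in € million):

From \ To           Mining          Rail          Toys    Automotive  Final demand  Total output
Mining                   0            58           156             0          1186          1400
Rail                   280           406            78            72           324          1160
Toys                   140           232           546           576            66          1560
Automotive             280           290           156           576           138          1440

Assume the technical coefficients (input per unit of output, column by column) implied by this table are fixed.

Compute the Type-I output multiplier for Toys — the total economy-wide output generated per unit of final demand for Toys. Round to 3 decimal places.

m_3 = 2.919

Technical coefficients a_ij = z_ij / X_j:
  a_11 = 0/1400 = 0.00, a_21 = 280/1400 = 0.20, a_31 = 140/1400 = 0.10, a_41 = 280/1400 = 0.20
  a_12 = 58/1160 = 0.05, a_22 = 406/1160 = 0.35, a_32 = 232/1160 = 0.20, a_42 = 290/1160 = 0.25
  a_13 = 156/1560 = 0.10, a_23 = 78/1560 = 0.05, a_33 = 546/1560 = 0.35, a_43 = 156/1560 = 0.10
  a_14 = 0/1440 = 0.00, a_24 = 72/1440 = 0.05, a_34 = 576/1440 = 0.40, a_44 = 576/1440 = 0.40
I − A =
  [   1.00    -0.05    -0.10     0.00]
  [  -0.20     0.65    -0.05    -0.05]
  [  -0.10    -0.20     0.65    -0.40]
  [  -0.20    -0.25    -0.10     0.60]
Compute the cofactors C_ij = (−1)^(i+j)·(3×3 minor ij) of I−A; the adjugate is their transpose:
adj(I−A) = Cᵀ =
  [ 0.207375   0.039500   0.039500   0.029625]
  [ 0.084000   0.336000   0.048000   0.060000]
  [ 0.135750   0.227000   0.371000   0.266250]
  [ 0.126750   0.191000   0.095000   0.395250]
det(I−A) = Σ_j (I−A)_1j·C_1j = (1.00)(0.207375) + (-0.05)(0.084000) + (-0.10)(0.135750) + (0.00)(0.126750) = 0.1896
(I − A)⁻¹ = adj(I−A) / det(I−A) ≈
  [   1.0938     0.2083     0.2083     0.1563]
  [   0.4430     1.7722     0.2532     0.3165]
  [   0.7160     1.1973     1.9568     1.4043]
  [   0.6685     1.0074     0.5011     2.0847]
The output multiplier for sector j is the column-j sum of the Leontief inverse (I − A)⁻¹ = adj(I−A) / det(I−A).
Column 3 of adj(I−A): (0.039500, 0.048000, 0.371000, 0.095000); det(I−A) = 0.1896.
m_3 = (0.039500 + 0.048000 + 0.371000 + 0.095000) / 0.1896 = 0.5535 / 0.1896 ≈ 2.919.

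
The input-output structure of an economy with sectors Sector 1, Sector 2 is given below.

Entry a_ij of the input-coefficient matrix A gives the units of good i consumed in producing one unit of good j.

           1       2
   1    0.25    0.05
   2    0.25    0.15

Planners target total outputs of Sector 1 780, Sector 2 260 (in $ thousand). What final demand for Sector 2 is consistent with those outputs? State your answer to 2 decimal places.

I − A =
  [   0.75    -0.05]
  [  -0.25     0.85]
d = (I − A) x:
  d_1 = (+0.75)·780 + (-0.05)·260 = 572.00
  d_2 = (-0.25)·780 + (+0.85)·260 = 26.00

d_2 = 26.00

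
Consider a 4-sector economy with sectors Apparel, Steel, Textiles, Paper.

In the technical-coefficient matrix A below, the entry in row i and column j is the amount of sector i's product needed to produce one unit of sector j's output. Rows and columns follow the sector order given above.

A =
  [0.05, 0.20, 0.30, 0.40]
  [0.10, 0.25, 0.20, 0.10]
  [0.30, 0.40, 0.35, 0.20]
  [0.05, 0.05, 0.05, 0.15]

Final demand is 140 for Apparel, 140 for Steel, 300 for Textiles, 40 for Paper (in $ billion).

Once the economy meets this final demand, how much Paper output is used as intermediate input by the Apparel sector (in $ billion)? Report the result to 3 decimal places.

I − A =
  [   0.95    -0.20    -0.30    -0.40]
  [  -0.10     0.75    -0.20    -0.10]
  [  -0.30    -0.40     0.65    -0.20]
  [  -0.05    -0.05    -0.05     0.85]
Compute the cofactors C_ij = (−1)^(i+j)·(3×3 minor ij) of I−A; the adjugate is their transpose:
adj(I−A) = Cᵀ =
  [ 0.331625   0.234500   0.243750   0.241000]
  [ 0.112000   0.416875   0.191250   0.146750]
  [ 0.234250   0.383500   0.565875   0.288500]
  [ 0.039875   0.060875   0.058875   0.282625]
det(I−A) = Σ_j (I−A)_1j·C_1j = (0.95)(0.331625) + (-0.20)(0.112000) + (-0.30)(0.234250) + (-0.40)(0.039875) = 0.20641875
(I − A)⁻¹ = adj(I−A) / det(I−A) ≈
  [   1.6066     1.1360     1.1809     1.1675]
  [   0.5426     2.0196     0.9265     0.7109]
  [   1.1348     1.8579     2.7414     1.3976]
  [   0.1932     0.2949     0.2852     1.3692]
First solve x = (I − A)⁻¹ d = adj(I−A)·d / det(I−A); in particular x_A = (0.331625·140 + 0.234500·140 + 0.243750·300 + 0.241000·40) / 0.20641875 = 162.0225 / 0.20641875 ≈ 784.92143.
Intermediate flow from P to A: z_PA = a_PA · x_A = 0.05 × 162.0225 / 0.20641875 = 8.101125 / 0.20641875 ≈ 39.246.

z_PA = 39.246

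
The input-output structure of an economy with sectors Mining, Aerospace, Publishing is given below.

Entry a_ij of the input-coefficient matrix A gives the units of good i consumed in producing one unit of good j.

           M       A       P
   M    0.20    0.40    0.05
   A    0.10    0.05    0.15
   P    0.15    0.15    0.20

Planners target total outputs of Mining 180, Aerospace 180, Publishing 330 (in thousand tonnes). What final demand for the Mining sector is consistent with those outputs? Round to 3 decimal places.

I − A =
  [   0.80    -0.40    -0.05]
  [  -0.10     0.95    -0.15]
  [  -0.15    -0.15     0.80]
d = (I − A) x:
  d_M = (+0.80)·180 + (-0.40)·180 + (-0.05)·330 = 55.500
  d_A = (-0.10)·180 + (+0.95)·180 + (-0.15)·330 = 103.500
  d_P = (-0.15)·180 + (-0.15)·180 + (+0.80)·330 = 210.000

d_M = 55.500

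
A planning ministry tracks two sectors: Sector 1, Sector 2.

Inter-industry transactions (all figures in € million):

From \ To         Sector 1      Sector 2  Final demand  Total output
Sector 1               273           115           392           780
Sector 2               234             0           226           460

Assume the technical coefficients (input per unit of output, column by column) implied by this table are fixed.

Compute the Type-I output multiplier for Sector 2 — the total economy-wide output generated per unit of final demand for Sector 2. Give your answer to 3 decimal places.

m_2 = 1.565

Technical coefficients a_ij = z_ij / X_j:
  a_11 = 273/780 = 0.35, a_21 = 234/780 = 0.30
  a_12 = 115/460 = 0.25, a_22 = 0/460 = 0.00
I − A =
  [   0.65    -0.25]
  [  -0.30     1.00]
det(I−A) = (0.65)(1.00) − (-0.25)(-0.30) = 0.5750
adj(I−A) = [[1.00, 0.25], [0.30, 0.65]]
(I − A)⁻¹ = adj(I−A) / det(I−A) ≈
  [   1.7391     0.4348]
  [   0.5217     1.1304]
The output multiplier for sector j is the column-j sum of the Leontief inverse (I − A)⁻¹ = adj(I−A) / det(I−A).
Column 2 of adj(I−A): (0.25, 0.65); det(I−A) = 0.5750.
m_2 = (0.25 + 0.65) / 0.5750 = 0.90 / 0.5750 ≈ 1.565.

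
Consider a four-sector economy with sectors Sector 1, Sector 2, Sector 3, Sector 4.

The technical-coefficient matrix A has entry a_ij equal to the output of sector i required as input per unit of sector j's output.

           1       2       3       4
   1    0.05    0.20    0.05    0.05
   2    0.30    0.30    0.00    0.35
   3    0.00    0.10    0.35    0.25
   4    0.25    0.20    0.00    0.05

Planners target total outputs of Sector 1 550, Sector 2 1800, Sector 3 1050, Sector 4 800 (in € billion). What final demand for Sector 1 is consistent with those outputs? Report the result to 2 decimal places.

I − A =
  [   0.95    -0.20    -0.05    -0.05]
  [  -0.30     0.70     0.00    -0.35]
  [   0.00    -0.10     0.65    -0.25]
  [  -0.25    -0.20     0.00     0.95]
d = (I − A) x:
  d_1 = (+0.95)·550 + (-0.20)·1800 + (-0.05)·1050 + (-0.05)·800 = 70.00
  d_2 = (-0.30)·550 + (+0.70)·1800 + (+0.00)·1050 + (-0.35)·800 = 815.00
  d_3 = (+0.00)·550 + (-0.10)·1800 + (+0.65)·1050 + (-0.25)·800 = 302.50
  d_4 = (-0.25)·550 + (-0.20)·1800 + (+0.00)·1050 + (+0.95)·800 = 262.50

d_1 = 70.00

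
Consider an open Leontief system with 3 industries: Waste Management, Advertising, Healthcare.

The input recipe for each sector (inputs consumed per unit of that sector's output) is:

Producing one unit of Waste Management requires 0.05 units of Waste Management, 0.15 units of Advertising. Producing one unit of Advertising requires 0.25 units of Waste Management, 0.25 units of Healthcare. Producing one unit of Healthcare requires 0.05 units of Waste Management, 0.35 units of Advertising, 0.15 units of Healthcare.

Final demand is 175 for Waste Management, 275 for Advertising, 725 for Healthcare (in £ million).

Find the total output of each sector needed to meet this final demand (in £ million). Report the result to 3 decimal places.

I − A =
  [   0.95    -0.25    -0.05]
  [  -0.15     1.00    -0.35]
  [   0.00    -0.25     0.85]
Cofactors of I−A, C_ij = (−1)^(i+j)·(minor ij) (rows/columns in the sector order above):
  C_11 = (1.00)(0.85) − (-0.35)(-0.25) = 0.7625
  C_12 = −[(-0.15)(0.85) − (-0.35)(0.00)] = 0.1275
  C_13 = (-0.15)(-0.25) − (1.00)(0.00) = 0.0375
  C_21 = −[(-0.25)(0.85) − (-0.05)(-0.25)] = 0.2250
  C_22 = (0.95)(0.85) − (-0.05)(0.00) = 0.8075
  C_23 = −[(0.95)(-0.25) − (-0.25)(0.00)] = 0.2375
  C_31 = (-0.25)(-0.35) − (-0.05)(1.00) = 0.1375
  C_32 = −[(0.95)(-0.35) − (-0.05)(-0.15)] = 0.3400
  C_33 = (0.95)(1.00) − (-0.25)(-0.15) = 0.9125
det(I−A) = Σ_j (I−A)_1j·C_1j = (0.95)(0.7625) + (-0.25)(0.1275) + (-0.05)(0.0375) = 0.690625
adj(I−A) = Cᵀ =
  [ 0.7625   0.2250   0.1375]
  [ 0.1275   0.8075   0.3400]
  [ 0.0375   0.2375   0.9125]
(I − A)⁻¹ = adj(I−A) / det(I−A) ≈
  [   1.1041     0.3258     0.1991]
  [   0.1846     1.1692     0.4923]
  [   0.0543     0.3439     1.3213]
x = (I − A)⁻¹ d = adj(I−A)·d / det(I−A), with det(I−A) = 0.690625:
  x_W = (0.7625·175 + 0.2250·275 + 0.1375·725) / 0.690625 = 295.00 / 0.690625 ≈ 427.149
  x_A = (0.1275·175 + 0.8075·275 + 0.3400·725) / 0.690625 = 490.875 / 0.690625 ≈ 710.769
  x_H = (0.0375·175 + 0.2375·275 + 0.9125·725) / 0.690625 = 733.4375 / 0.690625 ≈ 1061.991

x_W = 427.149, x_A = 710.769, x_H = 1061.991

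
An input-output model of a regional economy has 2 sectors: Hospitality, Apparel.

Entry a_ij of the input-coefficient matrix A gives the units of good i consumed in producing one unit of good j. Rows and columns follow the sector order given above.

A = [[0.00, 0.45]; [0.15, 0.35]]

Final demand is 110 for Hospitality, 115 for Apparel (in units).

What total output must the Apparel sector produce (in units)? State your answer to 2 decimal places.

I − A =
  [   1.00    -0.45]
  [  -0.15     0.65]
det(I−A) = (1.00)(0.65) − (-0.45)(-0.15) = 0.5825
adj(I−A) = [[0.65, 0.45], [0.15, 1.00]]
(I − A)⁻¹ = adj(I−A) / det(I−A) ≈
  [   1.1159     0.7725]
  [   0.2575     1.7167]
x = (I − A)⁻¹ d = adj(I−A)·d / det(I−A), with det(I−A) = 0.5825:
  x_H = (0.65·110 + 0.45·115) / 0.5825 = 123.25 / 0.5825 ≈ 211.59
  x_A = (0.15·110 + 1.00·115) / 0.5825 = 131.50 / 0.5825 ≈ 225.75

x_A = 225.75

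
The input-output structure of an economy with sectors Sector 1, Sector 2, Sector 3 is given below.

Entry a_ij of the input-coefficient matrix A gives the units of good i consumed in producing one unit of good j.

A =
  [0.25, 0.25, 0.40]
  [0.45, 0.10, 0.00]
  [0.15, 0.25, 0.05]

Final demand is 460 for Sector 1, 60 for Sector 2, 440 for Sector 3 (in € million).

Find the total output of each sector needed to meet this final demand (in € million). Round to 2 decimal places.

x_1 = 1313.70, x_2 = 723.51, x_3 = 860.98

I − A =
  [   0.75    -0.25    -0.40]
  [  -0.45     0.90     0.00]
  [  -0.15    -0.25     0.95]
Cofactors of I−A, C_ij = (−1)^(i+j)·(minor ij) (rows/columns in the sector order above):
  C_11 = (0.90)(0.95) − (0.00)(-0.25) = 0.8550
  C_12 = −[(-0.45)(0.95) − (0.00)(-0.15)] = 0.4275
  C_13 = (-0.45)(-0.25) − (0.90)(-0.15) = 0.2475
  C_21 = −[(-0.25)(0.95) − (-0.40)(-0.25)] = 0.3375
  C_22 = (0.75)(0.95) − (-0.40)(-0.15) = 0.6525
  C_23 = −[(0.75)(-0.25) − (-0.25)(-0.15)] = 0.2250
  C_31 = (-0.25)(0.00) − (-0.40)(0.90) = 0.3600
  C_32 = −[(0.75)(0.00) − (-0.40)(-0.45)] = 0.1800
  C_33 = (0.75)(0.90) − (-0.25)(-0.45) = 0.5625
det(I−A) = Σ_j (I−A)_1j·C_1j = (0.75)(0.8550) + (-0.25)(0.4275) + (-0.40)(0.2475) = 0.435375
adj(I−A) = Cᵀ =
  [ 0.8550   0.3375   0.3600]
  [ 0.4275   0.6525   0.1800]
  [ 0.2475   0.2250   0.5625]
(I − A)⁻¹ = adj(I−A) / det(I−A) ≈
  [   1.9638     0.7752     0.8269]
  [   0.9819     1.4987     0.4134]
  [   0.5685     0.5168     1.2920]
x = (I − A)⁻¹ d = adj(I−A)·d / det(I−A), with det(I−A) = 0.435375:
  x_1 = (0.8550·460 + 0.3375·60 + 0.3600·440) / 0.435375 = 571.95 / 0.435375 ≈ 1313.70
  x_2 = (0.4275·460 + 0.6525·60 + 0.1800·440) / 0.435375 = 315.00 / 0.435375 ≈ 723.51
  x_3 = (0.2475·460 + 0.2250·60 + 0.5625·440) / 0.435375 = 374.85 / 0.435375 ≈ 860.98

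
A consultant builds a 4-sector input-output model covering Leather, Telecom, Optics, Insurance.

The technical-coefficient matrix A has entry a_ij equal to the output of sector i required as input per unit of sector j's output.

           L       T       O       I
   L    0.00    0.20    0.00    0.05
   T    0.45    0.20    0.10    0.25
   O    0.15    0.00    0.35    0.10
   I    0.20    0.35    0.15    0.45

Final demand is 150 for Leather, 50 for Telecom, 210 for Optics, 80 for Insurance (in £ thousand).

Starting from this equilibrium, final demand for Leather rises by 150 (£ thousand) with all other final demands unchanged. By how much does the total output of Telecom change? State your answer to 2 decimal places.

Δx_T = 187.91

I − A =
  [   1.00    -0.20     0.00    -0.05]
  [  -0.45     0.80    -0.10    -0.25]
  [  -0.15     0.00     0.65    -0.10]
  [  -0.20    -0.35    -0.15     0.55]
Compute the cofactors C_ij = (−1)^(i+j)·(3×3 minor ij) of I−A; the adjugate is their transpose:
adj(I−A) = Cᵀ =
  [ 0.213625   0.079875   0.026250   0.060500]
  [ 0.202500   0.334875   0.094875   0.187875]
  [ 0.084625   0.058125   0.277125   0.084500]
  [ 0.229625   0.258000   0.145500   0.458500]
det(I−A) = Σ_j (I−A)_1j·C_1j = (1.00)(0.213625) + (-0.20)(0.202500) + (0.00)(0.084625) + (-0.05)(0.229625) = 0.16164375
(I − A)⁻¹ = adj(I−A) / det(I−A) ≈
  [   1.3216     0.4941     0.1624     0.3743]
  [   1.2528     2.0717     0.5869     1.1623]
  [   0.5235     0.3596     1.7144     0.5228]
  [   1.4206     1.5961     0.9001     2.8365]
Δx = (I − A)⁻¹ Δd with Δd having +150 in the Leather component and 0 elsewhere.
So Δx_T = L_TL · (+150), where L_TL = adj(I−A)_TL / det(I−A) = 0.202500 / 0.16164375.
Δx_T = 0.202500 × (+150) / 0.16164375 = 30.375 / 0.16164375 ≈ 187.91.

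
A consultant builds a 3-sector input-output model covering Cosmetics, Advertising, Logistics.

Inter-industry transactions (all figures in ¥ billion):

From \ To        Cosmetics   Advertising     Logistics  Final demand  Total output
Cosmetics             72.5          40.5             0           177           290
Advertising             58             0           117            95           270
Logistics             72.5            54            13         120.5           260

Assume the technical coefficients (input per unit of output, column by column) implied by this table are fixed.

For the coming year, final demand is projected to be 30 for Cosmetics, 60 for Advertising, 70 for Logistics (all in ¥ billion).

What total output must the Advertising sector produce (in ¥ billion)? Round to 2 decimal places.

Technical coefficients a_ij = z_ij / X_j:
  a_11 = 72.5/290 = 0.25, a_21 = 58/290 = 0.20, a_31 = 72.5/290 = 0.25
  a_12 = 40.5/270 = 0.15, a_22 = 0/270 = 0.00, a_32 = 54/270 = 0.20
  a_13 = 0/260 = 0.00, a_23 = 117/260 = 0.45, a_33 = 13/260 = 0.05
I − A =
  [   0.75    -0.15     0.00]
  [  -0.20     1.00    -0.45]
  [  -0.25    -0.20     0.95]
Cofactors of I−A, C_ij = (−1)^(i+j)·(minor ij) (rows/columns in the sector order above):
  C_11 = (1.00)(0.95) − (-0.45)(-0.20) = 0.8600
  C_12 = −[(-0.20)(0.95) − (-0.45)(-0.25)] = 0.3025
  C_13 = (-0.20)(-0.20) − (1.00)(-0.25) = 0.2900
  C_21 = −[(-0.15)(0.95) − (0.00)(-0.20)] = 0.1425
  C_22 = (0.75)(0.95) − (0.00)(-0.25) = 0.7125
  C_23 = −[(0.75)(-0.20) − (-0.15)(-0.25)] = 0.1875
  C_31 = (-0.15)(-0.45) − (0.00)(1.00) = 0.0675
  C_32 = −[(0.75)(-0.45) − (0.00)(-0.20)] = 0.3375
  C_33 = (0.75)(1.00) − (-0.15)(-0.20) = 0.7200
det(I−A) = Σ_j (I−A)_1j·C_1j = (0.75)(0.8600) + (-0.15)(0.3025) + (0.00)(0.2900) = 0.599625
adj(I−A) = Cᵀ =
  [ 0.8600   0.1425   0.0675]
  [ 0.3025   0.7125   0.3375]
  [ 0.2900   0.1875   0.7200]
(I − A)⁻¹ = adj(I−A) / det(I−A) ≈
  [   1.4342     0.2376     0.1126]
  [   0.5045     1.1882     0.5629]
  [   0.4836     0.3127     1.2008]
x = (I − A)⁻¹ d = adj(I−A)·d / det(I−A), with det(I−A) = 0.599625:
  x_1 = (0.8600·30 + 0.1425·60 + 0.0675·70) / 0.599625 = 39.075 / 0.599625 ≈ 65.17
  x_2 = (0.3025·30 + 0.7125·60 + 0.3375·70) / 0.599625 = 75.45 / 0.599625 ≈ 125.83
  x_3 = (0.2900·30 + 0.1875·60 + 0.7200·70) / 0.599625 = 70.35 / 0.599625 ≈ 117.32

x_2 = 125.83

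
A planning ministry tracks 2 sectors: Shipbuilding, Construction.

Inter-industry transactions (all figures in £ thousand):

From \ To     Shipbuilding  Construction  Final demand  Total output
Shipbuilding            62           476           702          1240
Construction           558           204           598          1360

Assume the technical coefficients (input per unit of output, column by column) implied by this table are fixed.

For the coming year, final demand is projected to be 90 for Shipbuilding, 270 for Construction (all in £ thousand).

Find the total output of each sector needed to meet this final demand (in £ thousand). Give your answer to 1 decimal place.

Technical coefficients a_ij = z_ij / X_j:
  a_11 = 62/1240 = 0.05, a_21 = 558/1240 = 0.45
  a_12 = 476/1360 = 0.35, a_22 = 204/1360 = 0.15
I − A =
  [   0.95    -0.35]
  [  -0.45     0.85]
det(I−A) = (0.95)(0.85) − (-0.35)(-0.45) = 0.6500
adj(I−A) = [[0.85, 0.35], [0.45, 0.95]]
(I − A)⁻¹ = adj(I−A) / det(I−A) ≈
  [   1.3077     0.5385]
  [   0.6923     1.4615]
x = (I − A)⁻¹ d = adj(I−A)·d / det(I−A), with det(I−A) = 0.6500:
  x_1 = (0.85·90 + 0.35·270) / 0.6500 = 171.00 / 0.6500 ≈ 263.1
  x_2 = (0.45·90 + 0.95·270) / 0.6500 = 297.00 / 0.6500 ≈ 456.9

x_1 = 263.1, x_2 = 456.9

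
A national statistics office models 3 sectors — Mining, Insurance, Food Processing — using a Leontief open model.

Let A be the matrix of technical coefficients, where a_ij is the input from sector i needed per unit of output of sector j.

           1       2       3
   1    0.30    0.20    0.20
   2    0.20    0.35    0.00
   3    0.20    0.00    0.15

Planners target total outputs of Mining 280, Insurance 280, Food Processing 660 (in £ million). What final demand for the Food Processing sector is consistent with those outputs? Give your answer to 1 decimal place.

I − A =
  [   0.70    -0.20    -0.20]
  [  -0.20     0.65     0.00]
  [  -0.20     0.00     0.85]
d = (I − A) x:
  d_1 = (+0.70)·280 + (-0.20)·280 + (-0.20)·660 = 8.0
  d_2 = (-0.20)·280 + (+0.65)·280 + (+0.00)·660 = 126.0
  d_3 = (-0.20)·280 + (+0.00)·280 + (+0.85)·660 = 505.0

d_3 = 505.0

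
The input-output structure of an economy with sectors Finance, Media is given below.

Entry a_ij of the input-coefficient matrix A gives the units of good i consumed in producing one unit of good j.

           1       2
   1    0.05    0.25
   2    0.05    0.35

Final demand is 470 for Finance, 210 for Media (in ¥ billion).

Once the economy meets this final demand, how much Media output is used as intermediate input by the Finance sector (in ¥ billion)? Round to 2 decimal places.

I − A =
  [   0.95    -0.25]
  [  -0.05     0.65]
det(I−A) = (0.95)(0.65) − (-0.25)(-0.05) = 0.6050
adj(I−A) = [[0.65, 0.25], [0.05, 0.95]]
(I − A)⁻¹ = adj(I−A) / det(I−A) ≈
  [   1.0744     0.4132]
  [   0.0826     1.5702]
First solve x = (I − A)⁻¹ d = adj(I−A)·d / det(I−A); in particular x_1 = (0.65·470 + 0.25·210) / 0.6050 = 358.00 / 0.6050 ≈ 591.7355.
Intermediate flow from 2 to 1: z_21 = a_21 · x_1 = 0.05 × 358.00 / 0.6050 = 17.90 / 0.6050 ≈ 29.59.

z_21 = 29.59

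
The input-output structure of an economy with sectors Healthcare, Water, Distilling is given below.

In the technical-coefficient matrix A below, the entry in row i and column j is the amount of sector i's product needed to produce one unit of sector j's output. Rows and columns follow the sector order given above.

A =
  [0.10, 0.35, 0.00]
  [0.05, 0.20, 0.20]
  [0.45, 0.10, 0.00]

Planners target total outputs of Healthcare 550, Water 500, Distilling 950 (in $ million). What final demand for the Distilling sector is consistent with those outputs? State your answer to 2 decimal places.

I − A =
  [   0.90    -0.35     0.00]
  [  -0.05     0.80    -0.20]
  [  -0.45    -0.10     1.00]
d = (I − A) x:
  d_1 = (+0.90)·550 + (-0.35)·500 + (+0.00)·950 = 320.00
  d_2 = (-0.05)·550 + (+0.80)·500 + (-0.20)·950 = 182.50
  d_3 = (-0.45)·550 + (-0.10)·500 + (+1.00)·950 = 652.50

d_3 = 652.50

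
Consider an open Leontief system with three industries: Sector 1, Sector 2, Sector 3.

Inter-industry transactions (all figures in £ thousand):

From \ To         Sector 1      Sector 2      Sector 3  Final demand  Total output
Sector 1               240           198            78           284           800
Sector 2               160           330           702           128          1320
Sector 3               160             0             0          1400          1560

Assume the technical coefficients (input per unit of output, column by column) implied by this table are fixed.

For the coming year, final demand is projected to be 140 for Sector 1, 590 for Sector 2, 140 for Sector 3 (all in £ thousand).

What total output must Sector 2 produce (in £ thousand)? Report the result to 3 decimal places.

x_2 = 1040.506

Technical coefficients a_ij = z_ij / X_j:
  a_11 = 240/800 = 0.30, a_21 = 160/800 = 0.20, a_31 = 160/800 = 0.20
  a_12 = 198/1320 = 0.15, a_22 = 330/1320 = 0.25, a_32 = 0/1320 = 0.00
  a_13 = 78/1560 = 0.05, a_23 = 702/1560 = 0.45, a_33 = 0/1560 = 0.00
I − A =
  [   0.70    -0.15    -0.05]
  [  -0.20     0.75    -0.45]
  [  -0.20     0.00     1.00]
Cofactors of I−A, C_ij = (−1)^(i+j)·(minor ij) (rows/columns in the sector order above):
  C_11 = (0.75)(1.00) − (-0.45)(0.00) = 0.7500
  C_12 = −[(-0.20)(1.00) − (-0.45)(-0.20)] = 0.2900
  C_13 = (-0.20)(0.00) − (0.75)(-0.20) = 0.1500
  C_21 = −[(-0.15)(1.00) − (-0.05)(0.00)] = 0.1500
  C_22 = (0.70)(1.00) − (-0.05)(-0.20) = 0.6900
  C_23 = −[(0.70)(0.00) − (-0.15)(-0.20)] = 0.0300
  C_31 = (-0.15)(-0.45) − (-0.05)(0.75) = 0.1050
  C_32 = −[(0.70)(-0.45) − (-0.05)(-0.20)] = 0.3250
  C_33 = (0.70)(0.75) − (-0.15)(-0.20) = 0.4950
det(I−A) = Σ_j (I−A)_1j·C_1j = (0.70)(0.7500) + (-0.15)(0.2900) + (-0.05)(0.1500) = 0.4740
adj(I−A) = Cᵀ =
  [ 0.7500   0.1500   0.1050]
  [ 0.2900   0.6900   0.3250]
  [ 0.1500   0.0300   0.4950]
(I − A)⁻¹ = adj(I−A) / det(I−A) ≈
  [   1.5823     0.3165     0.2215]
  [   0.6118     1.4557     0.6857]
  [   0.3165     0.0633     1.0443]
x = (I − A)⁻¹ d = adj(I−A)·d / det(I−A), with det(I−A) = 0.4740:
  x_1 = (0.7500·140 + 0.1500·590 + 0.1050·140) / 0.4740 = 208.20 / 0.4740 ≈ 439.241
  x_2 = (0.2900·140 + 0.6900·590 + 0.3250·140) / 0.4740 = 493.20 / 0.4740 ≈ 1040.506
  x_3 = (0.1500·140 + 0.0300·590 + 0.4950·140) / 0.4740 = 108.00 / 0.4740 ≈ 227.848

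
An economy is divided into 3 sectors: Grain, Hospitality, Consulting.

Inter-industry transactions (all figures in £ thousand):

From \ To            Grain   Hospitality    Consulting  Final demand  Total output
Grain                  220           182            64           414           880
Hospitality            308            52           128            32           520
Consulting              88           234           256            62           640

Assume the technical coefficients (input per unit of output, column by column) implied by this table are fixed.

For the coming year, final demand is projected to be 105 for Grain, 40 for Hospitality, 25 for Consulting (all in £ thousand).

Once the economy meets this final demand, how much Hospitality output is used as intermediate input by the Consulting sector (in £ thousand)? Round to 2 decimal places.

z_HC = 47.10

Technical coefficients a_ij = z_ij / X_j:
  a_GG = 220/880 = 0.25, a_HG = 308/880 = 0.35, a_CG = 88/880 = 0.10
  a_GH = 182/520 = 0.35, a_HH = 52/520 = 0.10, a_CH = 234/520 = 0.45
  a_GC = 64/640 = 0.10, a_HC = 128/640 = 0.20, a_CC = 256/640 = 0.40
I − A =
  [   0.75    -0.35    -0.10]
  [  -0.35     0.90    -0.20]
  [  -0.10    -0.45     0.60]
Cofactors of I−A, C_ij = (−1)^(i+j)·(minor ij) (rows/columns in the sector order above):
  C_11 = (0.90)(0.60) − (-0.20)(-0.45) = 0.4500
  C_12 = −[(-0.35)(0.60) − (-0.20)(-0.10)] = 0.2300
  C_13 = (-0.35)(-0.45) − (0.90)(-0.10) = 0.2475
  C_21 = −[(-0.35)(0.60) − (-0.10)(-0.45)] = 0.2550
  C_22 = (0.75)(0.60) − (-0.10)(-0.10) = 0.4400
  C_23 = −[(0.75)(-0.45) − (-0.35)(-0.10)] = 0.3725
  C_31 = (-0.35)(-0.20) − (-0.10)(0.90) = 0.1600
  C_32 = −[(0.75)(-0.20) − (-0.10)(-0.35)] = 0.1850
  C_33 = (0.75)(0.90) − (-0.35)(-0.35) = 0.5525
det(I−A) = Σ_j (I−A)_1j·C_1j = (0.75)(0.4500) + (-0.35)(0.2300) + (-0.10)(0.2475) = 0.23225
adj(I−A) = Cᵀ =
  [ 0.4500   0.2550   0.1600]
  [ 0.2300   0.4400   0.1850]
  [ 0.2475   0.3725   0.5525]
(I − A)⁻¹ = adj(I−A) / det(I−A) ≈
  [   1.9376     1.0980     0.6889]
  [   0.9903     1.8945     0.7966]
  [   1.0657     1.6039     2.3789]
First solve x = (I − A)⁻¹ d = adj(I−A)·d / det(I−A); in particular x_C = (0.2475·105 + 0.3725·40 + 0.5525·25) / 0.23225 = 54.70 / 0.23225 ≈ 235.5221.
Intermediate flow from H to C: z_HC = a_HC · x_C = 0.20 × 54.70 / 0.23225 = 10.94 / 0.23225 ≈ 47.10.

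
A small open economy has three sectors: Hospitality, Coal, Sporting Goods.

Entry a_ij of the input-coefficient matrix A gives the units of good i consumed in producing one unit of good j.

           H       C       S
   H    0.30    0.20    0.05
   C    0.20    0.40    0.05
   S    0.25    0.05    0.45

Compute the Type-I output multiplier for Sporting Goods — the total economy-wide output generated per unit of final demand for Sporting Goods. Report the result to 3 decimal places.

m_S = 2.363

I − A =
  [   0.70    -0.20    -0.05]
  [  -0.20     0.60    -0.05]
  [  -0.25    -0.05     0.55]
Cofactors of I−A, C_ij = (−1)^(i+j)·(minor ij) (rows/columns in the sector order above):
  C_11 = (0.60)(0.55) − (-0.05)(-0.05) = 0.3275
  C_12 = −[(-0.20)(0.55) − (-0.05)(-0.25)] = 0.1225
  C_13 = (-0.20)(-0.05) − (0.60)(-0.25) = 0.1600
  C_21 = −[(-0.20)(0.55) − (-0.05)(-0.05)] = 0.1125
  C_22 = (0.70)(0.55) − (-0.05)(-0.25) = 0.3725
  C_23 = −[(0.70)(-0.05) − (-0.20)(-0.25)] = 0.0850
  C_31 = (-0.20)(-0.05) − (-0.05)(0.60) = 0.0400
  C_32 = −[(0.70)(-0.05) − (-0.05)(-0.20)] = 0.0450
  C_33 = (0.70)(0.60) − (-0.20)(-0.20) = 0.3800
det(I−A) = Σ_j (I−A)_1j·C_1j = (0.70)(0.3275) + (-0.20)(0.1225) + (-0.05)(0.1600) = 0.19675
adj(I−A) = Cᵀ =
  [ 0.3275   0.1125   0.0400]
  [ 0.1225   0.3725   0.0450]
  [ 0.1600   0.0850   0.3800]
(I − A)⁻¹ = adj(I−A) / det(I−A) ≈
  [   1.6645     0.5718     0.2033]
  [   0.6226     1.8933     0.2287]
  [   0.8132     0.4320     1.9314]
The output multiplier for sector j is the column-j sum of the Leontief inverse (I − A)⁻¹ = adj(I−A) / det(I−A).
Column S of adj(I−A): (0.0400, 0.0450, 0.3800); det(I−A) = 0.19675.
m_S = (0.0400 + 0.0450 + 0.3800) / 0.19675 = 0.465 / 0.19675 ≈ 2.363.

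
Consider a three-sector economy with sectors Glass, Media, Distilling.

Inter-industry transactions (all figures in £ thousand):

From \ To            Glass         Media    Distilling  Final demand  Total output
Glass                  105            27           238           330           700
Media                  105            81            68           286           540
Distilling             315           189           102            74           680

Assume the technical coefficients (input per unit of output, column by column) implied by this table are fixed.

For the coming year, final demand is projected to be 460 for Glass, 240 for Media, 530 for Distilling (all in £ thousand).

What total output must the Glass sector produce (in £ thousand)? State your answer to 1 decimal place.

x_1 = 1218.8

Technical coefficients a_ij = z_ij / X_j:
  a_11 = 105/700 = 0.15, a_21 = 105/700 = 0.15, a_31 = 315/700 = 0.45
  a_12 = 27/540 = 0.05, a_22 = 81/540 = 0.15, a_32 = 189/540 = 0.35
  a_13 = 238/680 = 0.35, a_23 = 68/680 = 0.10, a_33 = 102/680 = 0.15
I − A =
  [   0.85    -0.05    -0.35]
  [  -0.15     0.85    -0.10]
  [  -0.45    -0.35     0.85]
Cofactors of I−A, C_ij = (−1)^(i+j)·(minor ij) (rows/columns in the sector order above):
  C_11 = (0.85)(0.85) − (-0.10)(-0.35) = 0.6875
  C_12 = −[(-0.15)(0.85) − (-0.10)(-0.45)] = 0.1725
  C_13 = (-0.15)(-0.35) − (0.85)(-0.45) = 0.4350
  C_21 = −[(-0.05)(0.85) − (-0.35)(-0.35)] = 0.1650
  C_22 = (0.85)(0.85) − (-0.35)(-0.45) = 0.5650
  C_23 = −[(0.85)(-0.35) − (-0.05)(-0.45)] = 0.3200
  C_31 = (-0.05)(-0.10) − (-0.35)(0.85) = 0.3025
  C_32 = −[(0.85)(-0.10) − (-0.35)(-0.15)] = 0.1375
  C_33 = (0.85)(0.85) − (-0.05)(-0.15) = 0.7150
det(I−A) = Σ_j (I−A)_1j·C_1j = (0.85)(0.6875) + (-0.05)(0.1725) + (-0.35)(0.4350) = 0.4235
adj(I−A) = Cᵀ =
  [ 0.6875   0.1650   0.3025]
  [ 0.1725   0.5650   0.1375]
  [ 0.4350   0.3200   0.7150]
(I − A)⁻¹ = adj(I−A) / det(I−A) ≈
  [   1.6234     0.3896     0.7143]
  [   0.4073     1.3341     0.3247]
  [   1.0272     0.7556     1.6883]
x = (I − A)⁻¹ d = adj(I−A)·d / det(I−A), with det(I−A) = 0.4235:
  x_1 = (0.6875·460 + 0.1650·240 + 0.3025·530) / 0.4235 = 516.175 / 0.4235 ≈ 1218.8
  x_2 = (0.1725·460 + 0.5650·240 + 0.1375·530) / 0.4235 = 287.825 / 0.4235 ≈ 679.6
  x_3 = (0.4350·460 + 0.3200·240 + 0.7150·530) / 0.4235 = 655.85 / 0.4235 ≈ 1548.6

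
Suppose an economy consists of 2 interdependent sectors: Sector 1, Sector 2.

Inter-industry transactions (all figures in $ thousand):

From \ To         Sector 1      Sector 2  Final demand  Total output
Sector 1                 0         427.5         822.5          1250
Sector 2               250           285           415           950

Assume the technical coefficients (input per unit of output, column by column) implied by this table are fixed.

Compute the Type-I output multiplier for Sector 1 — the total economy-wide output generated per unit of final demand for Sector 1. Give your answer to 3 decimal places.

Technical coefficients a_ij = z_ij / X_j:
  a_11 = 0/1250 = 0.00, a_21 = 250/1250 = 0.20
  a_12 = 427.5/950 = 0.45, a_22 = 285/950 = 0.30
I − A =
  [   1.00    -0.45]
  [  -0.20     0.70]
det(I−A) = (1.00)(0.70) − (-0.45)(-0.20) = 0.6100
adj(I−A) = [[0.70, 0.45], [0.20, 1.00]]
(I − A)⁻¹ = adj(I−A) / det(I−A) ≈
  [   1.1475     0.7377]
  [   0.3279     1.6393]
The output multiplier for sector j is the column-j sum of the Leontief inverse (I − A)⁻¹ = adj(I−A) / det(I−A).
Column 1 of adj(I−A): (0.70, 0.20); det(I−A) = 0.6100.
m_1 = (0.70 + 0.20) / 0.6100 = 0.90 / 0.6100 ≈ 1.475.

m_1 = 1.475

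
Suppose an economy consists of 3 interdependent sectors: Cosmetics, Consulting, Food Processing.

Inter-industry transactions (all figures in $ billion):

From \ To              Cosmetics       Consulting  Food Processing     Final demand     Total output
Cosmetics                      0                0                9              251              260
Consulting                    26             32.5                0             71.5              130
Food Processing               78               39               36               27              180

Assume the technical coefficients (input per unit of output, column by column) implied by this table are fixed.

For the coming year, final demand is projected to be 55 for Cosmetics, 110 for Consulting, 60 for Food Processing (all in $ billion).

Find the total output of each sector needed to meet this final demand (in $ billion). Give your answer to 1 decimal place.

x_1 = 62.8, x_2 = 155.0, x_3 = 156.7

Technical coefficients a_ij = z_ij / X_j:
  a_11 = 0/260 = 0.00, a_21 = 26/260 = 0.10, a_31 = 78/260 = 0.30
  a_12 = 0/130 = 0.00, a_22 = 32.5/130 = 0.25, a_32 = 39/130 = 0.30
  a_13 = 9/180 = 0.05, a_23 = 0/180 = 0.00, a_33 = 36/180 = 0.20
I − A =
  [   1.00     0.00    -0.05]
  [  -0.10     0.75     0.00]
  [  -0.30    -0.30     0.80]
Cofactors of I−A, C_ij = (−1)^(i+j)·(minor ij) (rows/columns in the sector order above):
  C_11 = (0.75)(0.80) − (0.00)(-0.30) = 0.6000
  C_12 = −[(-0.10)(0.80) − (0.00)(-0.30)] = 0.0800
  C_13 = (-0.10)(-0.30) − (0.75)(-0.30) = 0.2550
  C_21 = −[(0.00)(0.80) − (-0.05)(-0.30)] = 0.0150
  C_22 = (1.00)(0.80) − (-0.05)(-0.30) = 0.7850
  C_23 = −[(1.00)(-0.30) − (0.00)(-0.30)] = 0.3000
  C_31 = (0.00)(0.00) − (-0.05)(0.75) = 0.0375
  C_32 = −[(1.00)(0.00) − (-0.05)(-0.10)] = 0.0050
  C_33 = (1.00)(0.75) − (0.00)(-0.10) = 0.7500
det(I−A) = Σ_j (I−A)_1j·C_1j = (1.00)(0.6000) + (0.00)(0.0800) + (-0.05)(0.2550) = 0.58725
adj(I−A) = Cᵀ =
  [ 0.6000   0.0150   0.0375]
  [ 0.0800   0.7850   0.0050]
  [ 0.2550   0.3000   0.7500]
(I − A)⁻¹ = adj(I−A) / det(I−A) ≈
  [   1.0217     0.0255     0.0639]
  [   0.1362     1.3367     0.0085]
  [   0.4342     0.5109     1.2771]
x = (I − A)⁻¹ d = adj(I−A)·d / det(I−A), with det(I−A) = 0.58725:
  x_1 = (0.6000·55 + 0.0150·110 + 0.0375·60) / 0.58725 = 36.90 / 0.58725 ≈ 62.8
  x_2 = (0.0800·55 + 0.7850·110 + 0.0050·60) / 0.58725 = 91.05 / 0.58725 ≈ 155.0
  x_3 = (0.2550·55 + 0.3000·110 + 0.7500·60) / 0.58725 = 92.025 / 0.58725 ≈ 156.7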